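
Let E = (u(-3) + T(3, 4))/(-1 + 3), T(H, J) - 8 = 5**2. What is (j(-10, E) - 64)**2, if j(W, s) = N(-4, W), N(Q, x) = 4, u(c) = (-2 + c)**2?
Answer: 3600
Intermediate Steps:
T(H, J) = 33 (T(H, J) = 8 + 5**2 = 8 + 25 = 33)
E = 29 (E = ((-2 - 3)**2 + 33)/(-1 + 3) = ((-5)**2 + 33)/2 = (25 + 33)*(1/2) = 58*(1/2) = 29)
j(W, s) = 4
(j(-10, E) - 64)**2 = (4 - 64)**2 = (-60)**2 = 3600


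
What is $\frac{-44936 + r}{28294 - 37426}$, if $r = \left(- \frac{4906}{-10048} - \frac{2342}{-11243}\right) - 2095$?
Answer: $\frac{2656498788505}{515819485824} \approx 5.1501$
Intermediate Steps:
$r = - \frac{118296377753}{56484832}$ ($r = \left(\left(-4906\right) \left(- \frac{1}{10048}\right) - - \frac{2342}{11243}\right) - 2095 = \left(\frac{2453}{5024} + \frac{2342}{11243}\right) - 2095 = \frac{39345287}{56484832} - 2095 = - \frac{118296377753}{56484832} \approx -2094.3$)
$\frac{-44936 + r}{28294 - 37426} = \frac{-44936 - \frac{118296377753}{56484832}}{28294 - 37426} = - \frac{2656498788505}{56484832 \left(-9132\right)} = \left(- \frac{2656498788505}{56484832}\right) \left(- \frac{1}{9132}\right) = \frac{2656498788505}{515819485824}$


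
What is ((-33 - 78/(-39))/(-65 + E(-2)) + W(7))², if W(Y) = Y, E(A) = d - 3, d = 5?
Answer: 222784/3969 ≈ 56.131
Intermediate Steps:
E(A) = 2 (E(A) = 5 - 3 = 2)
((-33 - 78/(-39))/(-65 + E(-2)) + W(7))² = ((-33 - 78/(-39))/(-65 + 2) + 7)² = ((-33 - 78*(-1/39))/(-63) + 7)² = ((-33 + 2)*(-1/63) + 7)² = (-31*(-1/63) + 7)² = (31/63 + 7)² = (472/63)² = 222784/3969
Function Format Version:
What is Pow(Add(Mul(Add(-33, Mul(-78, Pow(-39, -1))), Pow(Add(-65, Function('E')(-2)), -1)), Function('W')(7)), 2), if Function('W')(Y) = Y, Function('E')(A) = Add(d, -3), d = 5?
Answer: Rational(222784, 3969) ≈ 56.131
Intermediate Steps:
Function('E')(A) = 2 (Function('E')(A) = Add(5, -3) = 2)
Pow(Add(Mul(Add(-33, Mul(-78, Pow(-39, -1))), Pow(Add(-65, Function('E')(-2)), -1)), Function('W')(7)), 2) = Pow(Add(Mul(Add(-33, Mul(-78, Pow(-39, -1))), Pow(Add(-65, 2), -1)), 7), 2) = Pow(Add(Mul(Add(-33, Mul(-78, Rational(-1, 39))), Pow(-63, -1)), 7), 2) = Pow(Add(Mul(Add(-33, 2), Rational(-1, 63)), 7), 2) = Pow(Add(Mul(-31, Rational(-1, 63)), 7), 2) = Pow(Add(Rational(31, 63), 7), 2) = Pow(Rational(472, 63), 2) = Rational(222784, 3969)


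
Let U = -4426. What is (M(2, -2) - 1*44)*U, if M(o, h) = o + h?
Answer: 194744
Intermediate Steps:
M(o, h) = h + o
(M(2, -2) - 1*44)*U = ((-2 + 2) - 1*44)*(-4426) = (0 - 44)*(-4426) = -44*(-4426) = 194744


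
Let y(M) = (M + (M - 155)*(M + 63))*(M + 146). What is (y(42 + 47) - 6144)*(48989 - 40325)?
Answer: -20297577336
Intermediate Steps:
y(M) = (146 + M)*(M + (-155 + M)*(63 + M)) (y(M) = (M + (-155 + M)*(63 + M))*(146 + M) = (146 + M)*(M + (-155 + M)*(63 + M)))
(y(42 + 47) - 6144)*(48989 - 40325) = ((-1425690 + (42 + 47)³ - 23051*(42 + 47) + 55*(42 + 47)²) - 6144)*(48989 - 40325) = ((-1425690 + 89³ - 23051*89 + 55*89²) - 6144)*8664 = ((-1425690 + 704969 - 2051539 + 55*7921) - 6144)*8664 = ((-1425690 + 704969 - 2051539 + 435655) - 6144)*8664 = (-2336605 - 6144)*8664 = -2342749*8664 = -20297577336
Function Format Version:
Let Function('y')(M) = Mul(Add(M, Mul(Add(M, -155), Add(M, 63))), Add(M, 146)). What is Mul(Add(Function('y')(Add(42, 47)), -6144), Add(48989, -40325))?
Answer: -20297577336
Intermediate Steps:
Function('y')(M) = Mul(Add(146, M), Add(M, Mul(Add(-155, M), Add(63, M)))) (Function('y')(M) = Mul(Add(M, Mul(Add(-155, M), Add(63, M))), Add(146, M)) = Mul(Add(146, M), Add(M, Mul(Add(-155, M), Add(63, M)))))
Mul(Add(Function('y')(Add(42, 47)), -6144), Add(48989, -40325)) = Mul(Add(Add(-1425690, Pow(Add(42, 47), 3), Mul(-23051, Add(42, 47)), Mul(55, Pow(Add(42, 47), 2))), -6144), Add(48989, -40325)) = Mul(Add(Add(-1425690, Pow(89, 3), Mul(-23051, 89), Mul(55, Pow(89, 2))), -6144), 8664) = Mul(Add(Add(-1425690, 704969, -2051539, Mul(55, 7921)), -6144), 8664) = Mul(Add(Add(-1425690, 704969, -2051539, 435655), -6144), 8664) = Mul(Add(-2336605, -6144), 8664) = Mul(-2342749, 8664) = -20297577336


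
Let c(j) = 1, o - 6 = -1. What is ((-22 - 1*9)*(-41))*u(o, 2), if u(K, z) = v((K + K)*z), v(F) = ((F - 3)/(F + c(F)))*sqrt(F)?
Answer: 43214*sqrt(5)/21 ≈ 4601.4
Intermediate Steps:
o = 5 (o = 6 - 1 = 5)
v(F) = sqrt(F)*(-3 + F)/(1 + F) (v(F) = ((F - 3)/(F + 1))*sqrt(F) = ((-3 + F)/(1 + F))*sqrt(F) = sqrt(F)*(-3 + F)/(1 + F))
u(K, z) = sqrt(2)*sqrt(K*z)*(-3 + 2*K*z)/(1 + 2*K*z) (u(K, z) = sqrt((K + K)*z)*(-3 + (K + K)*z)/(1 + (K + K)*z) = sqrt((2*K)*z)*(-3 + (2*K)*z)/(1 + (2*K)*z) = sqrt(2*K*z)*(-3 + 2*K*z)/(1 + 2*K*z) = (sqrt(2)*sqrt(K*z))*(-3 + 2*K*z)/(1 + 2*K*z) = sqrt(2)*sqrt(K*z)*(-3 + 2*K*z)/(1 + 2*K*z))
((-22 - 1*9)*(-41))*u(o, 2) = ((-22 - 1*9)*(-41))*(sqrt(2)*sqrt(5*2)*(-3 + 2*5*2)/(1 + 2*5*2)) = ((-22 - 9)*(-41))*(sqrt(2)*sqrt(10)*(-3 + 20)/(1 + 20)) = (-31*(-41))*(sqrt(2)*sqrt(10)*17/21) = 1271*(sqrt(2)*sqrt(10)*(1/21)*17) = 1271*(34*sqrt(5)/21) = 43214*sqrt(5)/21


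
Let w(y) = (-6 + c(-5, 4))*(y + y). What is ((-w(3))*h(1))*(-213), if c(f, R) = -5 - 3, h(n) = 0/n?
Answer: 0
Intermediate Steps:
h(n) = 0
c(f, R) = -8
w(y) = -28*y (w(y) = (-6 - 8)*(y + y) = -28*y)
((-w(3))*h(1))*(-213) = (-(-28)*3*0)*(-213) = (-1*(-84)*0)*(-213) = (84*0)*(-213) = 0*(-213) = 0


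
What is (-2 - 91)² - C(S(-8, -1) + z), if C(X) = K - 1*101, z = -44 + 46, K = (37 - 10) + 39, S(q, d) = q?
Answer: 8684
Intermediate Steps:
K = 66 (K = 27 + 39 = 66)
z = 2
C(X) = -35 (C(X) = 66 - 1*101 = 66 - 101 = -35)
(-2 - 91)² - C(S(-8, -1) + z) = (-2 - 91)² - 1*(-35) = (-93)² + 35 = 8649 + 35 = 8684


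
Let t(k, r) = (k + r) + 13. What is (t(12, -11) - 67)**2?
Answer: 2809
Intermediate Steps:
t(k, r) = 13 + k + r
(t(12, -11) - 67)**2 = ((13 + 12 - 11) - 67)**2 = (14 - 67)**2 = (-53)**2 = 2809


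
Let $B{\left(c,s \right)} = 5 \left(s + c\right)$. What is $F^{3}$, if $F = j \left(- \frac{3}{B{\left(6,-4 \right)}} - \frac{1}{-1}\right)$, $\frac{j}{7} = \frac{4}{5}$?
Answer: $\frac{941192}{15625} \approx 60.236$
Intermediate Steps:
$j = \frac{28}{5}$ ($j = 7 \cdot \frac{4}{5} = \frac{28}{5} \approx 5.6$)
$B{\left(c,s \right)} = 5 c + 5 s$ ($B{\left(c,s \right)} = 5 \left(c + s\right) = 5 c + 5 s$)
$F = \frac{98}{25}$ ($F = \frac{28 \left(- \frac{3}{5 \cdot 6 + 5 \left(-4\right)} - \frac{1}{-1}\right)}{5} = \frac{28 \left(- \frac{3}{30 - 20} - -1\right)}{5} = \frac{28 \left(- \frac{3}{10} + 1\right)}{5} = \frac{28}{5} \cdot \frac{7}{10} = \frac{98}{25} \approx 3.92$)
$F^{3} = \left(\frac{98}{25}\right)^{3} = \frac{941192}{15625}$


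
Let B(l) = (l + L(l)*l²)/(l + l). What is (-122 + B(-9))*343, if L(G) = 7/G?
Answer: -40474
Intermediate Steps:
B(l) = 4 (B(l) = (l + (7/l)*l²)/(l + l) = (l + 7*l)/((2*l)) = (8*l)*(1/(2*l)) = 4)
(-122 + B(-9))*343 = (-122 + 4)*343 = -118*343 = -40474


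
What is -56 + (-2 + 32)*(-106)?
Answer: -3236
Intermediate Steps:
-56 + (-2 + 32)*(-106) = -56 + 30*(-106) = -56 - 3180 = -3236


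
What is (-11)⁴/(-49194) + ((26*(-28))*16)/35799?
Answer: -365714957/587032002 ≈ -0.62299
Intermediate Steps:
(-11)⁴/(-49194) + ((26*(-28))*16)/35799 = 14641*(-1/49194) - 728*16*(1/35799) = -14641/49194 - 11648*1/35799 = -14641/49194 - 11648/35799 = -365714957/587032002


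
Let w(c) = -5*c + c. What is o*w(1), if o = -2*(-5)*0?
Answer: 0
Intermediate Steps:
o = 0 (o = 10*0 = 0)
w(c) = -4*c
o*w(1) = 0*(-4*1) = 0*(-4) = 0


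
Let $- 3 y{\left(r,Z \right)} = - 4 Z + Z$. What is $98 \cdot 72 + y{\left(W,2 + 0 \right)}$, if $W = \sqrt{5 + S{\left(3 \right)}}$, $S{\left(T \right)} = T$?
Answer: $7058$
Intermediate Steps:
$W = 2 \sqrt{2}$ ($W = \sqrt{5 + 3} = \sqrt{8} = 2 \sqrt{2} \approx 2.8284$)
$y{\left(r,Z \right)} = Z$ ($y{\left(r,Z \right)} = - \frac{- 4 Z + Z}{3} = - \frac{\left(-3\right) Z}{3} = Z$)
$98 \cdot 72 + y{\left(W,2 + 0 \right)} = 98 \cdot 72 + \left(2 + 0\right) = 7056 + 2 = 7058$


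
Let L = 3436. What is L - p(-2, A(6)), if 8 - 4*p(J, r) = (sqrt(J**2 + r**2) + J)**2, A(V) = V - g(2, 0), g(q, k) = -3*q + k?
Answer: 3472 - 2*sqrt(37) ≈ 3459.8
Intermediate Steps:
g(q, k) = k - 3*q
A(V) = 6 + V (A(V) = V - (0 - 3*2) = V - (0 - 6) = V - 1*(-6) = V + 6 = 6 + V)
p(J, r) = 2 - (J + sqrt(J**2 + r**2))**2/4 (p(J, r) = 2 - (sqrt(J**2 + r**2) + J)**2/4 = 2 - (J + sqrt(J**2 + r**2))**2/4)
L - p(-2, A(6)) = 3436 - (2 - (-2 + sqrt((-2)**2 + (6 + 6)**2))**2/4) = 3436 - (2 - (-2 + sqrt(4 + 12**2))**2/4) = 3436 - (2 - (-2 + sqrt(4 + 144))**2/4) = 3436 - (2 - (-2 + sqrt(148))**2/4) = 3436 - (2 - (-2 + 2*sqrt(37))**2/4) = 3436 + (-2 + (-2 + 2*sqrt(37))**2/4) = 3434 + (-2 + 2*sqrt(37))**2/4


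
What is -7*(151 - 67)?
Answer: -588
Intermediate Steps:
-7*(151 - 67) = -7*84 = -588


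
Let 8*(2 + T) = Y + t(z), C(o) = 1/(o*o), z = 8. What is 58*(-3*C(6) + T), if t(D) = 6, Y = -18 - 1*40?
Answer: -2987/6 ≈ -497.83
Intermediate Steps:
C(o) = o**(-2) (C(o) = 1/(o**2) = o**(-2))
Y = -58 (Y = -18 - 40 = -58)
T = -17/2 (T = -2 + (-58 + 6)/8 = -2 + (1/8)*(-52) = -2 - 13/2 = -17/2 ≈ -8.5000)
58*(-3*C(6) + T) = 58*(-3/6**2 - 17/2) = 58*(-3*1/36 - 17/2) = 58*(-1/12 - 17/2) = 58*(-103/12) = -2987/6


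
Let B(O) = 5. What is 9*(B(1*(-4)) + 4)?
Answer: 81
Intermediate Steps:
9*(B(1*(-4)) + 4) = 9*(5 + 4) = 9*9 = 81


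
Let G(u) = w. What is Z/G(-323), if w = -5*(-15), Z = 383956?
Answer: 383956/75 ≈ 5119.4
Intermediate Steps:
w = 75
G(u) = 75
Z/G(-323) = 383956/75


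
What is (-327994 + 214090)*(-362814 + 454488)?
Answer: -10442035296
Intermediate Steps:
(-327994 + 214090)*(-362814 + 454488) = -113904*91674 = -10442035296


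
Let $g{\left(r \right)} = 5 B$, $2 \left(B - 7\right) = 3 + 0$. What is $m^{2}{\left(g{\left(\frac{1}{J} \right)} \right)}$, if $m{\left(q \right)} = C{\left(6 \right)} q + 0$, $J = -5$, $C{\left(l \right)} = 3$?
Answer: $\frac{65025}{4} \approx 16256.0$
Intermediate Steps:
$B = \frac{17}{2}$ ($B = 7 + \frac{3 + 0}{2} = 7 + \frac{1}{2} \cdot 3 = 7 + \frac{3}{2} = \frac{17}{2} \approx 8.5$)
$g{\left(r \right)} = \frac{85}{2}$ ($g{\left(r \right)} = 5 \cdot \frac{17}{2} = \frac{85}{2}$)
$m{\left(q \right)} = 3 q$ ($m{\left(q \right)} = 3 q + 0 = 3 q$)
$m^{2}{\left(g{\left(\frac{1}{J} \right)} \right)} = \left(3 \cdot \frac{85}{2}\right)^{2} = \left(\frac{255}{2}\right)^{2} = \frac{65025}{4}$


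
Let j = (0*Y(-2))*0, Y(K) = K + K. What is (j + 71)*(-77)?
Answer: -5467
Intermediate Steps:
Y(K) = 2*K
j = 0 (j = (0*(2*(-2)))*0 = (0*(-4))*0 = 0*0 = 0)
(j + 71)*(-77) = (0 + 71)*(-77) = 71*(-77) = -5467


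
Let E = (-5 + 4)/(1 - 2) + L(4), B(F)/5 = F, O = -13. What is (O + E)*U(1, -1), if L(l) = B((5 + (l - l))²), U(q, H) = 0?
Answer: 0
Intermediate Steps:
B(F) = 5*F
L(l) = 125 (L(l) = 5*(5 + (l - l))² = 5*(5 + 0)² = 5*5² = 5*25 = 125)
E = 126 (E = (-5 + 4)/(1 - 2) + 125 = -1/(-1) + 125 = -1*(-1) + 125 = 1 + 125 = 126)
(O + E)*U(1, -1) = (-13 + 126)*0 = 113*0 = 0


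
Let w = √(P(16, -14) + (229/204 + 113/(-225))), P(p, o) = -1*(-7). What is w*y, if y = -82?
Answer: -41*√1982047/255 ≈ -226.36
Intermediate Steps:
P(p, o) = 7
w = √1982047/510 (w = √(7 + (229/204 + 113/(-225))) = √(7 + (229*(1/204) + 113*(-1/225))) = √(7 + (229/204 - 113/225)) = √(7 + 9491/15300) = √(116591/15300) = √1982047/510 ≈ 2.7605)
w*y = (√1982047/510)*(-82) = -41*√1982047/255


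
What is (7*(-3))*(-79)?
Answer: 1659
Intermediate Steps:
(7*(-3))*(-79) = -21*(-79) = 1659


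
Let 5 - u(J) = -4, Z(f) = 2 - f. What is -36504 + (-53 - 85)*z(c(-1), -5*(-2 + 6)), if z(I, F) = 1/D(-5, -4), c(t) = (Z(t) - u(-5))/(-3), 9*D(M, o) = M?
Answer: -181278/5 ≈ -36256.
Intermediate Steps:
D(M, o) = M/9
u(J) = 9 (u(J) = 5 - 1*(-4) = 5 + 4 = 9)
c(t) = 7/3 + t/3 (c(t) = ((2 - t) - 1*9)/(-3) = ((2 - t) - 9)*(-⅓) = (-7 - t)*(-⅓) = 7/3 + t/3)
z(I, F) = -9/5 (z(I, F) = 1/((⅑)*(-5)) = 1/(-5/9) = -9/5)
-36504 + (-53 - 85)*z(c(-1), -5*(-2 + 6)) = -36504 + (-53 - 85)*(-9/5) = -36504 - 138*(-9/5) = -36504 + 1242/5 = -181278/5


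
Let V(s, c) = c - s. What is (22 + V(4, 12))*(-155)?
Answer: -4650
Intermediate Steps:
(22 + V(4, 12))*(-155) = (22 + (12 - 1*4))*(-155) = (22 + (12 - 4))*(-155) = (22 + 8)*(-155) = 30*(-155) = -4650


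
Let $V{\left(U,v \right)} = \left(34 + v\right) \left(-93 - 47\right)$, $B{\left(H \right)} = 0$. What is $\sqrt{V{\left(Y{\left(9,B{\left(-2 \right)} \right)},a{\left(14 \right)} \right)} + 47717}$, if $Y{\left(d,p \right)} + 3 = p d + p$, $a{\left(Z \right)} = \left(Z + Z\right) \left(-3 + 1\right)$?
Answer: $\sqrt{50797} \approx 225.38$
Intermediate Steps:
$a{\left(Z \right)} = - 4 Z$ ($a{\left(Z \right)} = 2 Z \left(-2\right) = - 4 Z$)
$Y{\left(d,p \right)} = -3 + p + d p$ ($Y{\left(d,p \right)} = -3 + \left(p d + p\right) = -3 + \left(d p + p\right) = -3 + \left(p + d p\right) = -3 + p + d p$)
$V{\left(U,v \right)} = -4760 - 140 v$ ($V{\left(U,v \right)} = \left(34 + v\right) \left(-140\right) = -4760 - 140 v$)
$\sqrt{V{\left(Y{\left(9,B{\left(-2 \right)} \right)},a{\left(14 \right)} \right)} + 47717} = \sqrt{\left(-4760 - 140 \left(\left(-4\right) 14\right)\right) + 47717} = \sqrt{\left(-4760 - -7840\right) + 47717} = \sqrt{\left(-4760 + 7840\right) + 47717} = \sqrt{3080 + 47717} = \sqrt{50797}$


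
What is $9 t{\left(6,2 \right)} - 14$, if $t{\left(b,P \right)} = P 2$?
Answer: $22$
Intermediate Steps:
$t{\left(b,P \right)} = 2 P$
$9 t{\left(6,2 \right)} - 14 = 9 \cdot 2 \cdot 2 - 14 = 9 \cdot 4 - 14 = 36 - 14 = 22$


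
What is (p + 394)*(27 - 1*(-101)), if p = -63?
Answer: 42368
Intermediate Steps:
(p + 394)*(27 - 1*(-101)) = (-63 + 394)*(27 - 1*(-101)) = 331*(27 + 101) = 331*128 = 42368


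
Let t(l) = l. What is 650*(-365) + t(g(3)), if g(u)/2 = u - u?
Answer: -237250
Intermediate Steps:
g(u) = 0 (g(u) = 2*(u - u) = 2*0 = 0)
650*(-365) + t(g(3)) = 650*(-365) + 0 = -237250 + 0 = -237250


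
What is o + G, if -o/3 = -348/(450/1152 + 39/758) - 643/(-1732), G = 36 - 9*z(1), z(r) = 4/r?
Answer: 43839208581/18572236 ≈ 2360.5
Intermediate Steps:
G = 0 (G = 36 - 36/1 = 36 - 36 = 0)
o = 43839208581/18572236 (o = -3*(-348/(450/1152 + 39/758) - 643/(-1732)) = -3*(-348/(450*(1/1152) + 39*(1/758)) - 643*(-1/1732)) = -3*(-348/(25/64 + 39/758) + 643/1732) = -3*(-348/10723/24256 + 643/1732) = -3*(-348*24256/10723 + 643/1732) = -3*(-8441088/10723 + 643/1732) = -3*(-14613069527/18572236) = 43839208581/18572236 ≈ 2360.5)
o + G = 43839208581/18572236 + 0 = 43839208581/18572236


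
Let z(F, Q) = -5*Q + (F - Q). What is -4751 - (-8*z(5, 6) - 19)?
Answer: -4980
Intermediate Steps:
z(F, Q) = F - 6*Q
-4751 - (-8*z(5, 6) - 19) = -4751 - (-8*(5 - 6*6) - 19) = -4751 - (-8*(5 - 36) - 19) = -4751 - (-8*(-31) - 19) = -4751 - (248 - 19) = -4751 - 1*229 = -4751 - 229 = -4980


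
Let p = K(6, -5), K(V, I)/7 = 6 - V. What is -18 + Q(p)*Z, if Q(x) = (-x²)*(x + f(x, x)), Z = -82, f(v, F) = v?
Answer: -18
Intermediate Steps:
K(V, I) = 42 - 7*V (K(V, I) = 7*(6 - V) = 42 - 7*V)
p = 0 (p = 42 - 7*6 = 42 - 42 = 0)
Q(x) = -2*x³ (Q(x) = (-x²)*(x + x) = (-x²)*(2*x) = -2*x³)
-18 + Q(p)*Z = -18 - 2*0³*(-82) = -18 - 2*0*(-82) = -18 + 0*(-82) = -18 + 0 = -18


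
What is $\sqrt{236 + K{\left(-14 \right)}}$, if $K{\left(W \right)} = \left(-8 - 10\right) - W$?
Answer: $2 \sqrt{58} \approx 15.232$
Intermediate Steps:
$K{\left(W \right)} = -18 - W$ ($K{\left(W \right)} = \left(-8 - 10\right) - W = -18 - W$)
$\sqrt{236 + K{\left(-14 \right)}} = \sqrt{236 - 4} = \sqrt{232} = 2 \sqrt{58}$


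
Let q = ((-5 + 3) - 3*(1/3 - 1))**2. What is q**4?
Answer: 0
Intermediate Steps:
q = 0 (q = (-2 - 3*(1/3 - 1))**2 = (-2 - 3*(-2/3))**2 = (-2 + 2)**2 = 0**2 = 0)
q**4 = 0**4 = 0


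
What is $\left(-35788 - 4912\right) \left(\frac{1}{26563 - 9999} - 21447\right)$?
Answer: $\frac{3614649488725}{4141} \approx 8.7289 \cdot 10^{8}$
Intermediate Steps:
$\left(-35788 - 4912\right) \left(\frac{1}{26563 - 9999} - 21447\right) = - 40700 \left(\frac{1}{16564} - 21447\right) = \left(-40700\right) \left(- \frac{355248107}{16564}\right) = \frac{3614649488725}{4141}$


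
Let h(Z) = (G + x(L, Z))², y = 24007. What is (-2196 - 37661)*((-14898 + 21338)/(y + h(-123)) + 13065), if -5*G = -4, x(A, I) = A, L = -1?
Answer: -39067136094635/75022 ≈ -5.2074e+8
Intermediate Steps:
G = ⅘ (G = -⅕*(-4) = ⅘ ≈ 0.80000)
h(Z) = 1/25 (h(Z) = (⅘ - 1)² = (-⅕)² = 1/25)
(-2196 - 37661)*((-14898 + 21338)/(y + h(-123)) + 13065) = (-2196 - 37661)*((-14898 + 21338)/(24007 + 1/25) + 13065) = -39857*(6440/(600176/25) + 13065) = -39857*(6440*(25/600176) + 13065) = -39857*(20125/75022 + 13065) = -39857*980182555/75022 = -39067136094635/75022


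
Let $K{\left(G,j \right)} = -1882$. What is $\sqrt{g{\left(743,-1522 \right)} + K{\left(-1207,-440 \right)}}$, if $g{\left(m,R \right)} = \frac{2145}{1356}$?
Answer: $\frac{17 i \sqrt{332333}}{226} \approx 43.364 i$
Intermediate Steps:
$g{\left(m,R \right)} = \frac{715}{452}$ ($g{\left(m,R \right)} = 2145 \cdot \frac{1}{1356} = \frac{715}{452}$)
$\sqrt{g{\left(743,-1522 \right)} + K{\left(-1207,-440 \right)}} = \sqrt{\frac{715}{452} - 1882} = \sqrt{- \frac{849949}{452}} = \frac{17 i \sqrt{332333}}{226}$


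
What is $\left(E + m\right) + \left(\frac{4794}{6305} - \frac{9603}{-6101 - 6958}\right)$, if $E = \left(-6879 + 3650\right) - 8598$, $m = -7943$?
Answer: $- \frac{180853248821}{9148555} \approx -19769.0$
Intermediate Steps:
$E = -11827$ ($E = -3229 - 8598 = -11827$)
$\left(E + m\right) + \left(\frac{4794}{6305} - \frac{9603}{-6101 - 6958}\right) = \left(-11827 - 7943\right) + \left(\frac{4794}{6305} - \frac{9603}{-6101 - 6958}\right) = -19770 + \left(4794 \cdot \frac{1}{6305} - \frac{9603}{-13059}\right) = -19770 + \left(\frac{4794}{6305} - - \frac{1067}{1451}\right) = -19770 + \left(\frac{4794}{6305} + \frac{1067}{1451}\right) = -19770 + \frac{13683529}{9148555} = - \frac{180853248821}{9148555}$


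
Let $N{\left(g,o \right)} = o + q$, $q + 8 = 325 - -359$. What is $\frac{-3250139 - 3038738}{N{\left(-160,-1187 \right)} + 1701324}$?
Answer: $- \frac{6288877}{1700813} \approx -3.6976$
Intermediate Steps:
$q = 676$ ($q = -8 + \left(325 - -359\right) = -8 + \left(325 + 359\right) = -8 + 684 = 676$)
$N{\left(g,o \right)} = 676 + o$ ($N{\left(g,o \right)} = o + 676 = 676 + o$)
$\frac{-3250139 - 3038738}{N{\left(-160,-1187 \right)} + 1701324} = \frac{-3250139 - 3038738}{\left(676 - 1187\right) + 1701324} = - \frac{6288877}{-511 + 1701324} = - \frac{6288877}{1700813}$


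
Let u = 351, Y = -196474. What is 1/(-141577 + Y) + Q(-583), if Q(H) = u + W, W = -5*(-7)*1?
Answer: 130487685/338051 ≈ 386.00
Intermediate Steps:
W = 35 (W = 35*1 = 35)
Q(H) = 386 (Q(H) = 351 + 35 = 386)
1/(-141577 + Y) + Q(-583) = 1/(-141577 - 196474) + 386 = 1/(-338051) + 386 = -1/338051 + 386 = 130487685/338051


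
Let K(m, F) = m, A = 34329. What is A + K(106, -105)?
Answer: 34435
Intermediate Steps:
A + K(106, -105) = 34329 + 106 = 34435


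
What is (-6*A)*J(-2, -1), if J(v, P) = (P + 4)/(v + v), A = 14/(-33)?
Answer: -21/11 ≈ -1.9091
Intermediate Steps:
A = -14/33 (A = 14*(-1/33) = -14/33 ≈ -0.42424)
J(v, P) = (4 + P)/(2*v) (J(v, P) = (4 + P)/((2*v)) = (4 + P)*(1/(2*v)) = (4 + P)/(2*v))
(-6*A)*J(-2, -1) = (-6*(-14/33))*((½)*(4 - 1)/(-2)) = 28*((½)*(-½)*3)/11 = (28/11)*(-¾) = -21/11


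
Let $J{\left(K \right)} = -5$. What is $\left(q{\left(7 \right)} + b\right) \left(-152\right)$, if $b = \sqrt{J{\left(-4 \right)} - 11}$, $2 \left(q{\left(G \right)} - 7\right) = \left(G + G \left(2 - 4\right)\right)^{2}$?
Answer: $-4788 - 608 i \approx -4788.0 - 608.0 i$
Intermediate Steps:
$q{\left(G \right)} = 7 + \frac{G^{2}}{2}$ ($q{\left(G \right)} = 7 + \frac{\left(G + G \left(2 - 4\right)\right)^{2}}{2} = 7 + \frac{\left(G + G \left(-2\right)\right)^{2}}{2} = 7 + \frac{\left(G - 2 G\right)^{2}}{2} = 7 + \frac{\left(- G\right)^{2}}{2} = 7 + \frac{G^{2}}{2}$)
$b = 4 i$ ($b = \sqrt{-5 - 11} = \sqrt{-16} = 4 i \approx 4.0 i$)
$\left(q{\left(7 \right)} + b\right) \left(-152\right) = \left(\left(7 + \frac{7^{2}}{2}\right) + 4 i\right) \left(-152\right) = \left(\left(7 + \frac{1}{2} \cdot 49\right) + 4 i\right) \left(-152\right) = \left(\left(7 + \frac{49}{2}\right) + 4 i\right) \left(-152\right) = \left(\frac{63}{2} + 4 i\right) \left(-152\right) = -4788 - 608 i$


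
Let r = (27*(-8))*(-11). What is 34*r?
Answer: 80784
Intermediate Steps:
r = 2376 (r = -216*(-11) = 2376)
34*r = 34*2376 = 80784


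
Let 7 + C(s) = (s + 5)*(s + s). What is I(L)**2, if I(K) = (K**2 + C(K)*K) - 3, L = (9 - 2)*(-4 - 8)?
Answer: 1225907340849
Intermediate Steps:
C(s) = -7 + 2*s*(5 + s) (C(s) = -7 + (s + 5)*(s + s) = -7 + (5 + s)*(2*s) = -7 + 2*s*(5 + s))
L = -84 (L = 7*(-12) = -84)
I(K) = -3 + K**2 + K*(-7 + 2*K**2 + 10*K) (I(K) = (K**2 + (-7 + 2*K**2 + 10*K)*K) - 3 = (K**2 + K*(-7 + 2*K**2 + 10*K)) - 3 = -3 + K**2 + K*(-7 + 2*K**2 + 10*K))
I(L)**2 = (-3 - 7*(-84) + 2*(-84)**3 + 11*(-84)**2)**2 = (-3 + 588 + 2*(-592704) + 11*7056)**2 = (-3 + 588 - 1185408 + 77616)**2 = (-1107207)**2 = 1225907340849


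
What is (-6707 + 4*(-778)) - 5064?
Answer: -14883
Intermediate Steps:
(-6707 + 4*(-778)) - 5064 = (-6707 - 3112) - 5064 = -9819 - 5064 = -14883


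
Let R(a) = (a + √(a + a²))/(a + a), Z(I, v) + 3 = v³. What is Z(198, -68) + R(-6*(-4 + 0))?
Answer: -628869/2 + 5*√6/24 ≈ -3.1443e+5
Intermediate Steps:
Z(I, v) = -3 + v³
R(a) = (a + √(a + a²))/(2*a) (R(a) = (a + √(a + a²))/((2*a)) = (a + √(a + a²))*(1/(2*a)) = (a + √(a + a²))/(2*a))
Z(198, -68) + R(-6*(-4 + 0)) = (-3 + (-68)³) + (-6*(-4 + 0) + √((-6*(-4 + 0))*(1 - 6*(-4 + 0))))/(2*((-6*(-4 + 0)))) = (-3 - 314432) + (-6*(-4) + √((-6*(-4))*(1 - 6*(-4))))/(2*((-6*(-4)))) = -314435 + (½)*(24 + √(24*(1 + 24)))/24 = -314435 + (½)*(1/24)*(24 + √(24*25)) = -314435 + (½)*(1/24)*(24 + √600) = -314435 + (½)*(1/24)*(24 + 10*√6) = -314435 + (½ + 5*√6/24) = -628869/2 + 5*√6/24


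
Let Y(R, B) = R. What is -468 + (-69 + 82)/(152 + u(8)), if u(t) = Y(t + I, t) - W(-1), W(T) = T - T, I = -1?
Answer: -74399/159 ≈ -467.92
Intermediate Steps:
W(T) = 0
u(t) = -1 + t (u(t) = (t - 1) - 1*0 = (-1 + t) + 0 = -1 + t)
-468 + (-69 + 82)/(152 + u(8)) = -468 + (-69 + 82)/(152 + (-1 + 8)) = -468 + 13/(152 + 7) = -468 + 13/159 = -74399/159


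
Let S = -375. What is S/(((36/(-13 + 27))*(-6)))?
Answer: 875/36 ≈ 24.306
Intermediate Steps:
S/(((36/(-13 + 27))*(-6))) = -375/((36/(-13 + 27))*(-6)) = -375/((36/14)*(-6)) = -375/((36*(1/14))*(-6)) = -375/((18/7)*(-6)) = -375/(-108/7) = -375*(-7/108) = 875/36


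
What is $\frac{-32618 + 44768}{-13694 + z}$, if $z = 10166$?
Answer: $- \frac{675}{196} \approx -3.4439$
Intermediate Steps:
$\frac{-32618 + 44768}{-13694 + z} = \frac{-32618 + 44768}{-13694 + 10166} = \frac{12150}{-3528} = 12150 \left(- \frac{1}{3528}\right) = - \frac{675}{196}$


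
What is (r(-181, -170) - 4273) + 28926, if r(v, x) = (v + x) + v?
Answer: 24121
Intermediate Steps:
r(v, x) = x + 2*v
(r(-181, -170) - 4273) + 28926 = ((-170 + 2*(-181)) - 4273) + 28926 = ((-170 - 362) - 4273) + 28926 = (-532 - 4273) + 28926 = -4805 + 28926 = 24121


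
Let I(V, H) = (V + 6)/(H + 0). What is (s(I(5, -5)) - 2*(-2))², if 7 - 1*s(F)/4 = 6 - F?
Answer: 16/25 ≈ 0.64000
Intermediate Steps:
I(V, H) = (6 + V)/H
s(F) = 4 + 4*F (s(F) = 28 - 4*(6 - F) = 28 + (-24 + 4*F) = 4 + 4*F)
(s(I(5, -5)) - 2*(-2))² = ((4 + 4*((6 + 5)/(-5))) - 2*(-2))² = ((4 + 4*(-⅕*11)) + 4)² = ((4 + 4*(-11/5)) + 4)² = ((4 - 44/5) + 4)² = (-24/5 + 4)² = (-⅘)² = 16/25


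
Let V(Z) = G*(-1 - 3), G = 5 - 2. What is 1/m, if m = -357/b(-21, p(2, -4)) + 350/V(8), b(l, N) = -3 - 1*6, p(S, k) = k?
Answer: 2/21 ≈ 0.095238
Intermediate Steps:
G = 3
b(l, N) = -9 (b(l, N) = -3 - 6 = -9)
V(Z) = -12 (V(Z) = 3*(-1 - 3) = 3*(-4) = -12)
m = 21/2 (m = -357/(-9) + 350/(-12) = -357*(-⅑) + 350*(-1/12) = 119/3 - 175/6 = 21/2 ≈ 10.500)
1/m = 1/(21/2) = 2/21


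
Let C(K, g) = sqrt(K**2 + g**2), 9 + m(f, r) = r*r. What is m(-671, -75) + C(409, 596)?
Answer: 5616 + sqrt(522497) ≈ 6338.8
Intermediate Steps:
m(f, r) = -9 + r**2 (m(f, r) = -9 + r*r = -9 + r**2)
m(-671, -75) + C(409, 596) = (-9 + (-75)**2) + sqrt(409**2 + 596**2) = (-9 + 5625) + sqrt(167281 + 355216) = 5616 + sqrt(522497)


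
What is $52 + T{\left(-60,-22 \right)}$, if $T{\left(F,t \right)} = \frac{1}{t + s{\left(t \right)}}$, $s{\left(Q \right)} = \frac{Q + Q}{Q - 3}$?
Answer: $\frac{26287}{506} \approx 51.951$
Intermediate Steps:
$s{\left(Q \right)} = \frac{2 Q}{-3 + Q}$
$T{\left(F,t \right)} = \frac{1}{t + \frac{2 t}{-3 + t}}$
$52 + T{\left(-60,-22 \right)} = 52 + \frac{-3 - 22}{\left(-22\right) \left(-1 - 22\right)} = 52 - \frac{1}{22} \frac{1}{-23} \left(-25\right) = 52 - \left(- \frac{1}{506}\right) \left(-25\right) = 52 - \frac{25}{506} = \frac{26287}{506}$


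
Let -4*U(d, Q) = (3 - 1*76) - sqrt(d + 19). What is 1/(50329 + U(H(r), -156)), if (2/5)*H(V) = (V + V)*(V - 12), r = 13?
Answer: 805556/40557529237 - 8*sqrt(21)/40557529237 ≈ 1.9861e-5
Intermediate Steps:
H(V) = 5*V*(-12 + V) (H(V) = 5*((V + V)*(V - 12))/2 = 5*((2*V)*(-12 + V))/2 = 5*(2*V*(-12 + V))/2 = 5*V*(-12 + V))
U(d, Q) = 73/4 + sqrt(19 + d)/4 (U(d, Q) = -((3 - 1*76) - sqrt(d + 19))/4 = -((3 - 76) - sqrt(19 + d))/4 = -(-73 - sqrt(19 + d))/4 = 73/4 + sqrt(19 + d)/4)
1/(50329 + U(H(r), -156)) = 1/(50329 + (73/4 + sqrt(19 + 5*13*(-12 + 13))/4)) = 1/(50329 + (73/4 + sqrt(19 + 5*13*1)/4)) = 1/(50329 + (73/4 + sqrt(19 + 65)/4)) = 1/(50329 + (73/4 + sqrt(84)/4)) = 1/(50329 + (73/4 + (2*sqrt(21))/4)) = 1/(50329 + (73/4 + sqrt(21)/2)) = 1/(201389/4 + sqrt(21)/2)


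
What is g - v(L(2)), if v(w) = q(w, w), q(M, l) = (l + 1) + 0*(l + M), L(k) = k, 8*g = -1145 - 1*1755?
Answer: -731/2 ≈ -365.50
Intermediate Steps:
g = -725/2 (g = (-1145 - 1*1755)/8 = (-1145 - 1755)/8 = (1/8)*(-2900) = -725/2 ≈ -362.50)
q(M, l) = 1 + l (q(M, l) = (1 + l) + 0*(M + l) = (1 + l) + 0 = 1 + l)
v(w) = 1 + w
g - v(L(2)) = -725/2 - (1 + 2) = -725/2 - 1*3 = -725/2 - 3 = -731/2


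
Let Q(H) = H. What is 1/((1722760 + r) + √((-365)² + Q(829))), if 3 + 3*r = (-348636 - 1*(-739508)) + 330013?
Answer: 981527/1926790436431 - √134054/3853580872862 ≈ 5.0932e-7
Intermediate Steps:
r = 240294 (r = -1 + ((-348636 - 1*(-739508)) + 330013)/3 = -1 + ((-348636 + 739508) + 330013)/3 = -1 + (390872 + 330013)/3 = -1 + (⅓)*720885 = -1 + 240295 = 240294)
1/((1722760 + r) + √((-365)² + Q(829))) = 1/((1722760 + 240294) + √((-365)² + 829)) = 1/(1963054 + √(133225 + 829)) = 1/(1963054 + √134054)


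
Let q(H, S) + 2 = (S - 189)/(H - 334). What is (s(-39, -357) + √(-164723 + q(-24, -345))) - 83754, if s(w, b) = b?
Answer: -84111 + 2*I*√1319476483/179 ≈ -84111.0 + 405.86*I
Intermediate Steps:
q(H, S) = -2 + (-189 + S)/(-334 + H) (q(H, S) = -2 + (S - 189)/(H - 334) = -2 + (-189 + S)/(-334 + H))
(s(-39, -357) + √(-164723 + q(-24, -345))) - 83754 = (-357 + √(-164723 + (479 - 345 - 2*(-24))/(-334 - 24))) - 83754 = (-357 + √(-164723 + (479 - 345 + 48)/(-358))) - 83754 = (-357 + √(-164723 - 1/358*182)) - 83754 = (-357 + √(-164723 - 91/179)) - 83754 = (-357 + √(-29485508/179)) - 83754 = (-357 + 2*I*√1319476483/179) - 83754 = -84111 + 2*I*√1319476483/179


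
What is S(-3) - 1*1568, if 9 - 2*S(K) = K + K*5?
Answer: -3109/2 ≈ -1554.5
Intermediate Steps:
S(K) = 9/2 - 3*K (S(K) = 9/2 - (K + K*5)/2 = 9/2 - (K + 5*K)/2 = 9/2 - 3*K)
S(-3) - 1*1568 = (9/2 - 3*(-3)) - 1*1568 = (9/2 + 9) - 1568 = 27/2 - 1568 = -3109/2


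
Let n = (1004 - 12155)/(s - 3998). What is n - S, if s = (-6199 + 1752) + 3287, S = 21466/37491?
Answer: 307340513/193378578 ≈ 1.5893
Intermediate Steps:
S = 21466/37491 (S = 21466*(1/37491) = 21466/37491 ≈ 0.57256)
s = -1160 (s = -4447 + 3287 = -1160)
n = 11151/5158 (n = (1004 - 12155)/(-1160 - 3998) = -11151/(-5158) = -11151*(-1/5158) = 11151/5158 ≈ 2.1619)
n - S = 11151/5158 - 1*21466/37491 = 11151/5158 - 21466/37491 = 307340513/193378578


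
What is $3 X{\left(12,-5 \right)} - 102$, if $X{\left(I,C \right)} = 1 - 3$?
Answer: $-108$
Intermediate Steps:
$X{\left(I,C \right)} = -2$ ($X{\left(I,C \right)} = 1 - 3 = -2$)
$3 X{\left(12,-5 \right)} - 102 = 3 \left(-2\right) - 102 = -6 - 102 = -108$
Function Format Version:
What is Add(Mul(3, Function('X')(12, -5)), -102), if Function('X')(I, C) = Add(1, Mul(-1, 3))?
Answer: -108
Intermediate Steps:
Function('X')(I, C) = -2 (Function('X')(I, C) = Add(1, -3) = -2)
Add(Mul(3, Function('X')(12, -5)), -102) = Add(Mul(3, -2), -102) = Add(-6, -102) = -108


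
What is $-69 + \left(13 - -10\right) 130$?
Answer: $2921$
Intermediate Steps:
$-69 + \left(13 - -10\right) 130 = -69 + \left(13 + 10\right) 130 = -69 + 23 \cdot 130 = -69 + 2990 = 2921$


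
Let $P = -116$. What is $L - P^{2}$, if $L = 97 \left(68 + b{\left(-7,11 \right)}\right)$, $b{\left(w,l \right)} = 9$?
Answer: $-5987$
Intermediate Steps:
$L = 7469$ ($L = 97 \left(68 + 9\right) = 97 \cdot 77 = 7469$)
$L - P^{2} = 7469 - \left(-116\right)^{2} = 7469 - 13456 = -5987$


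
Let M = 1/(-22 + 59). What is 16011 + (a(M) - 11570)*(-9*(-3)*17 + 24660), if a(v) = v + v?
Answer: -10752550065/37 ≈ -2.9061e+8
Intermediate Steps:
M = 1/37 ≈ 0.027027
a(v) = 2*v
16011 + (a(M) - 11570)*(-9*(-3)*17 + 24660) = 16011 + (2*(1/37) - 11570)*(-9*(-3)*17 + 24660) = 16011 + (2/37 - 11570)*(27*17 + 24660) = 16011 - 428088*(459 + 24660)/37 = 16011 - 428088/37*25119 = 16011 - 10753142472/37 = -10752550065/37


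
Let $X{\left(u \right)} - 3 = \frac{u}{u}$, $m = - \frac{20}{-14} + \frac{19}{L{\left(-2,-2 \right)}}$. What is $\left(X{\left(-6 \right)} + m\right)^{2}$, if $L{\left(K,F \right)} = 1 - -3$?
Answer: $\frac{81225}{784} \approx 103.6$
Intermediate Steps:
$L{\left(K,F \right)} = 4$ ($L{\left(K,F \right)} = 1 + 3 = 4$)
$m = \frac{173}{28}$ ($m = - \frac{20}{-14} + \frac{19}{4} = \left(-20\right) \left(- \frac{1}{14}\right) + 19 \cdot \frac{1}{4} = \frac{10}{7} + \frac{19}{4} = \frac{173}{28} \approx 6.1786$)
$X{\left(u \right)} = 4$ ($X{\left(u \right)} = 3 + \frac{u}{u} = 3 + 1 = 4$)
$\left(X{\left(-6 \right)} + m\right)^{2} = \left(4 + \frac{173}{28}\right)^{2} = \left(\frac{285}{28}\right)^{2} = \frac{81225}{784}$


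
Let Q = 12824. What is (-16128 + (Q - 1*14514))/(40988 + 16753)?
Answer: -17818/57741 ≈ -0.30858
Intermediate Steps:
(-16128 + (Q - 1*14514))/(40988 + 16753) = (-16128 + (12824 - 1*14514))/(40988 + 16753) = (-16128 + (12824 - 14514))/57741 = (-16128 - 1690)*(1/57741) = -17818*1/57741 = -17818/57741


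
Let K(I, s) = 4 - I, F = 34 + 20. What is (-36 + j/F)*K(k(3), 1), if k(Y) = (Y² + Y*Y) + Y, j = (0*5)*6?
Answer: 612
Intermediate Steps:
F = 54
j = 0 (j = 0*6 = 0)
k(Y) = Y + 2*Y² (k(Y) = (Y² + Y²) + Y = 2*Y² + Y = Y + 2*Y²)
(-36 + j/F)*K(k(3), 1) = (-36 + 0/54)*(4 - 3*(1 + 2*3)) = (-36 + 0*(1/54))*(4 - 3*(1 + 6)) = (-36 + 0)*(4 - 3*7) = -36*(4 - 1*21) = -36*(4 - 21) = -36*(-17) = 612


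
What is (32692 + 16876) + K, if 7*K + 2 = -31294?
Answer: 315680/7 ≈ 45097.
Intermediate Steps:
K = -31296/7 (K = -2/7 + (1/7)*(-31294) = -2/7 - 31294/7 = -31296/7 ≈ -4470.9)
(32692 + 16876) + K = (32692 + 16876) - 31296/7 = 49568 - 31296/7 = 315680/7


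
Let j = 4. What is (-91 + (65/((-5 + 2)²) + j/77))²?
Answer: 3366552484/480249 ≈ 7010.0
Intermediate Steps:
(-91 + (65/((-5 + 2)²) + j/77))² = (-91 + (65/((-5 + 2)²) + 4/77))² = (-91 + (65/((-3)²) + 4*(1/77)))² = (-91 + (65/9 + 4/77))² = (-91 + 5041/693)² = (-58022/693)² = 3366552484/480249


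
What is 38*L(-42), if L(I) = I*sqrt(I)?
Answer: -1596*I*sqrt(42) ≈ -10343.0*I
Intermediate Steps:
L(I) = I**(3/2)
38*L(-42) = 38*(-42)**(3/2) = 38*(-42*I*sqrt(42)) = -1596*I*sqrt(42)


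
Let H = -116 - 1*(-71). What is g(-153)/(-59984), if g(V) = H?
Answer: 45/59984 ≈ 0.00075020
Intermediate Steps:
H = -45 (H = -116 + 71 = -45)
g(V) = -45
g(-153)/(-59984) = -45/(-59984) = -45*(-1/59984) = 45/59984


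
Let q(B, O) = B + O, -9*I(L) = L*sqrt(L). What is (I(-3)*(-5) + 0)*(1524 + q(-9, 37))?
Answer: -7760*I*sqrt(3)/3 ≈ -4480.2*I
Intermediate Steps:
I(L) = -L**(3/2)/9 (I(L) = -L*sqrt(L)/9 = -L**(3/2)/9)
(I(-3)*(-5) + 0)*(1524 + q(-9, 37)) = (-(-1)*I*sqrt(3)/3*(-5) + 0)*(1524 + (-9 + 37)) = (-(-1)*I*sqrt(3)/3*(-5) + 0)*(1524 + 28) = ((I*sqrt(3)/3)*(-5) + 0)*1552 = (-5*I*sqrt(3)/3 + 0)*1552 = -5*I*sqrt(3)/3*1552 = -7760*I*sqrt(3)/3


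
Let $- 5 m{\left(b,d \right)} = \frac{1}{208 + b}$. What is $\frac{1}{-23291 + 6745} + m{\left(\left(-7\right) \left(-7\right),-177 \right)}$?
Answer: $- \frac{17831}{21261610} \approx -0.00083865$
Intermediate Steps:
$m{\left(b,d \right)} = - \frac{1}{5 \left(208 + b\right)}$
$\frac{1}{-23291 + 6745} + m{\left(\left(-7\right) \left(-7\right),-177 \right)} = \frac{1}{-23291 + 6745} - \frac{1}{1040 + 5 \left(\left(-7\right) \left(-7\right)\right)} = \frac{1}{-16546} - \frac{1}{1040 + 5 \cdot 49} = - \frac{1}{16546} - \frac{1}{1040 + 245} = - \frac{1}{16546} - \frac{1}{1285} = - \frac{17831}{21261610}$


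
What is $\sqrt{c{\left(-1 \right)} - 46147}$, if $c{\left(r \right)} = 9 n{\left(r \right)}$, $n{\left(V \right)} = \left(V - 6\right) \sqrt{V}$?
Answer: $\sqrt{-46147 - 63 i} \approx 0.147 - 214.82 i$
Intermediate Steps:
$n{\left(V \right)} = \sqrt{V} \left(-6 + V\right)$ ($n{\left(V \right)} = \left(V - 6\right) \sqrt{V} = \left(-6 + V\right) \sqrt{V} = \sqrt{V} \left(-6 + V\right)$)
$c{\left(r \right)} = 9 \sqrt{r} \left(-6 + r\right)$
$\sqrt{c{\left(-1 \right)} - 46147} = \sqrt{9 \sqrt{-1} \left(-6 - 1\right) - 46147} = \sqrt{9 i \left(-7\right) - 46147} = \sqrt{- 63 i - 46147} = \sqrt{-46147 - 63 i}$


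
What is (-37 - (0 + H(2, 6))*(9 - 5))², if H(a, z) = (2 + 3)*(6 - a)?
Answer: 13689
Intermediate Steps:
H(a, z) = 30 - 5*a (H(a, z) = 5*(6 - a) = 30 - 5*a)
(-37 - (0 + H(2, 6))*(9 - 5))² = (-37 - (0 + (30 - 5*2))*(9 - 5))² = (-37 - (0 + (30 - 10))*4)² = (-37 - (0 + 20)*4)² = (-37 - 20*4)² = (-37 - 1*80)² = (-37 - 80)² = (-117)² = 13689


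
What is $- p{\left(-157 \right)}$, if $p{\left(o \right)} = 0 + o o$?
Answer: $-24649$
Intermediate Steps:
$p{\left(o \right)} = o^{2}$ ($p{\left(o \right)} = 0 + o^{2} = o^{2}$)
$- p{\left(-157 \right)} = - \left(-157\right)^{2} = \left(-1\right) 24649 = -24649$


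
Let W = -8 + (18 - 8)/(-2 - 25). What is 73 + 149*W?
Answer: -31703/27 ≈ -1174.2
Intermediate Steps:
W = -226/27 (W = -8 + 10/(-27) = -8 + 10*(-1/27) = -8 - 10/27 = -226/27 ≈ -8.3704)
73 + 149*W = 73 + 149*(-226/27) = 73 - 33674/27 = -31703/27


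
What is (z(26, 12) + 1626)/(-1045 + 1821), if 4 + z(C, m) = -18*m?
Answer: 703/388 ≈ 1.8119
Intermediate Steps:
z(C, m) = -4 - 18*m
(z(26, 12) + 1626)/(-1045 + 1821) = ((-4 - 18*12) + 1626)/(-1045 + 1821) = ((-4 - 216) + 1626)/776 = (-220 + 1626)*(1/776) = 1406*(1/776) = 703/388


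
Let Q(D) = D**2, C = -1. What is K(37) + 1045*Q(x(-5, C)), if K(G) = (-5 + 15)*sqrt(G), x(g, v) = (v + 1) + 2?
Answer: 4180 + 10*sqrt(37) ≈ 4240.8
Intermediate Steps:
x(g, v) = 3 + v (x(g, v) = (1 + v) + 2 = 3 + v)
K(G) = 10*sqrt(G)
K(37) + 1045*Q(x(-5, C)) = 10*sqrt(37) + 1045*(3 - 1)**2 = 10*sqrt(37) + 1045*2**2 = 10*sqrt(37) + 1045*4 = 10*sqrt(37) + 4180 = 4180 + 10*sqrt(37)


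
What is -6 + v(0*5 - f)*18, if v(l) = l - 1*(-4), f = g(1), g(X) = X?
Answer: 48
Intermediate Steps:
f = 1
v(l) = 4 + l (v(l) = l + 4 = 4 + l)
-6 + v(0*5 - f)*18 = -6 + (4 + (0*5 - 1*1))*18 = -6 + (4 + (0 - 1))*18 = -6 + (4 - 1)*18 = -6 + 3*18 = -6 + 54 = 48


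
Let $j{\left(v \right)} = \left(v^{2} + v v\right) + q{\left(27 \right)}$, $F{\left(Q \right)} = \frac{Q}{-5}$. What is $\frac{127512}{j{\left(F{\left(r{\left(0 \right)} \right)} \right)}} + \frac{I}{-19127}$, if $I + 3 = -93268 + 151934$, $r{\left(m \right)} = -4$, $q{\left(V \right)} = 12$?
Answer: $\frac{15238393621}{1587541} \approx 9598.7$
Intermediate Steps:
$F{\left(Q \right)} = - \frac{Q}{5}$ ($F{\left(Q \right)} = Q \left(- \frac{1}{5}\right) = - \frac{Q}{5}$)
$j{\left(v \right)} = 12 + 2 v^{2}$ ($j{\left(v \right)} = \left(v^{2} + v v\right) + 12 = \left(v^{2} + v^{2}\right) + 12 = 2 v^{2} + 12 = 12 + 2 v^{2}$)
$I = 58663$ ($I = -3 + \left(-93268 + 151934\right) = -3 + 58666 = 58663$)
$\frac{127512}{j{\left(F{\left(r{\left(0 \right)} \right)} \right)}} + \frac{I}{-19127} = \frac{127512}{12 + 2 \left(\left(- \frac{1}{5}\right) \left(-4\right)\right)^{2}} + \frac{58663}{-19127} = \frac{127512}{12 + 2 \left(\frac{4}{5}\right)^{2}} + 58663 \left(- \frac{1}{19127}\right) = \frac{127512}{12 + 2 \cdot \frac{16}{25}} - \frac{58663}{19127} = \frac{127512}{12 + \frac{32}{25}} - \frac{58663}{19127} = \frac{127512}{\frac{332}{25}} - \frac{58663}{19127} = 127512 \cdot \frac{25}{332} - \frac{58663}{19127} = \frac{796950}{83} - \frac{58663}{19127} = \frac{15238393621}{1587541}$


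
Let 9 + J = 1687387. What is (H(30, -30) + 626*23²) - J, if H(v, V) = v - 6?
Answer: -1356200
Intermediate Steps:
J = 1687378 (J = -9 + 1687387 = 1687378)
H(v, V) = -6 + v
(H(30, -30) + 626*23²) - J = ((-6 + 30) + 626*23²) - 1*1687378 = (24 + 626*529) - 1687378 = (24 + 331154) - 1687378 = 331178 - 1687378 = -1356200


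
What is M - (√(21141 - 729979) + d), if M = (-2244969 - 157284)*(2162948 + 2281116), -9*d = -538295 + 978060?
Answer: -96081894245963/9 - I*√708838 ≈ -1.0676e+13 - 841.92*I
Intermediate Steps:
d = -439765/9 (d = -(-538295 + 978060)/9 = -⅑*439765 = -439765/9 ≈ -48863.)
M = -10675766076192 (M = -2402253*4444064 = -10675766076192)
M - (√(21141 - 729979) + d) = -10675766076192 - (√(21141 - 729979) - 439765/9) = -10675766076192 - (√(-708838) - 439765/9) = -10675766076192 - (I*√708838 - 439765/9) = -10675766076192 - (-439765/9 + I*√708838) = -10675766076192 + (439765/9 - I*√708838) = -96081894245963/9 - I*√708838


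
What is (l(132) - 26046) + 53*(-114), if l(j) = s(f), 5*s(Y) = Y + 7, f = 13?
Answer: -32084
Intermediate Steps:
s(Y) = 7/5 + Y/5 (s(Y) = (Y + 7)/5 = (7 + Y)/5 = 7/5 + Y/5)
l(j) = 4 (l(j) = 7/5 + (⅕)*13 = 7/5 + 13/5 = 4)
(l(132) - 26046) + 53*(-114) = (4 - 26046) + 53*(-114) = -26042 - 6042 = -32084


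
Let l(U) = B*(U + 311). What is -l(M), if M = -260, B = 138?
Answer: -7038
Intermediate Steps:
l(U) = 42918 + 138*U (l(U) = 138*(U + 311) = 138*(311 + U) = 42918 + 138*U)
-l(M) = -(42918 + 138*(-260)) = -(42918 - 35880) = -1*7038 = -7038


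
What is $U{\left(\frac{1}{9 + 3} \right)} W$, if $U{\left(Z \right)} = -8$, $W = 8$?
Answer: $-64$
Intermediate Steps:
$U{\left(\frac{1}{9 + 3} \right)} W = \left(-8\right) 8 = -64$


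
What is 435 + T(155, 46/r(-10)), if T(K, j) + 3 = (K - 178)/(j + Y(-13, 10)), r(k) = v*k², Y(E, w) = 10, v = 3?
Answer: 654486/1523 ≈ 429.73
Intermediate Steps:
r(k) = 3*k²
T(K, j) = -3 + (-178 + K)/(10 + j) (T(K, j) = -3 + (K - 178)/(j + 10) = -3 + (-178 + K)/(10 + j))
435 + T(155, 46/r(-10)) = 435 + (-208 + 155 - 138/(3*(-10)²))/(10 + 46/((3*(-10)²))) = 435 + (-208 + 155 - 138/(3*100))/(10 + 46/((3*100))) = 435 + (-208 + 155 - 138/300)/(10 + 46/300) = 435 + (-208 + 155 - 138/300)/(10 + 46*(1/300)) = 435 + (-208 + 155 - 3*23/150)/(10 + 23/150) = 435 + (-208 + 155 - 23/50)/(1523/150) = 435 + (150/1523)*(-2673/50) = 435 - 8019/1523 = 654486/1523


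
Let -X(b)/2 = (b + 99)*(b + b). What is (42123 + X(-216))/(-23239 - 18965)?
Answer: 19655/14068 ≈ 1.3971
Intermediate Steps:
X(b) = -4*b*(99 + b) (X(b) = -2*(b + 99)*(b + b) = -2*(99 + b)*2*b = -4*b*(99 + b))
(42123 + X(-216))/(-23239 - 18965) = (42123 - 4*(-216)*(99 - 216))/(-23239 - 18965) = (42123 - 4*(-216)*(-117))/(-42204) = (42123 - 101088)*(-1/42204) = -58965*(-1/42204) = 19655/14068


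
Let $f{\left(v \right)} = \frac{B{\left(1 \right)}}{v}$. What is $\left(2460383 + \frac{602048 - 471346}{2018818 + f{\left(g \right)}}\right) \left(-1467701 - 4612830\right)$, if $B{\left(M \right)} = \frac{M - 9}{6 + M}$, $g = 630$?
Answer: $- \frac{33298142077436996346544}{2225746843} \approx -1.496 \cdot 10^{13}$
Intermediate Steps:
$B{\left(M \right)} = \frac{-9 + M}{6 + M}$
$f{\left(v \right)} = - \frac{8}{7 v}$ ($f{\left(v \right)} = \frac{\frac{1}{6 + 1} \left(-9 + 1\right)}{v} = \frac{\frac{1}{7} \left(-8\right)}{v} = - \frac{8}{7 v}$)
$\left(2460383 + \frac{602048 - 471346}{2018818 + f{\left(g \right)}}\right) \left(-1467701 - 4612830\right) = \left(2460383 + \frac{602048 - 471346}{2018818 - \frac{8}{7 \cdot 630}}\right) \left(-1467701 - 4612830\right) = \left(2460383 + \frac{130702}{2018818 - \frac{4}{2205}}\right) \left(-6080531\right) = \left(2460383 + \frac{130702}{\frac{4451493686}{2205}}\right) \left(-6080531\right) = \left(2460383 + 130702 \cdot \frac{2205}{4451493686}\right) \left(-6080531\right) = \left(2460383 + \frac{144098955}{2225746843}\right) \left(-6080531\right) = \frac{5476189838919824}{2225746843} \left(-6080531\right) = - \frac{33298142077436996346544}{2225746843}$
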